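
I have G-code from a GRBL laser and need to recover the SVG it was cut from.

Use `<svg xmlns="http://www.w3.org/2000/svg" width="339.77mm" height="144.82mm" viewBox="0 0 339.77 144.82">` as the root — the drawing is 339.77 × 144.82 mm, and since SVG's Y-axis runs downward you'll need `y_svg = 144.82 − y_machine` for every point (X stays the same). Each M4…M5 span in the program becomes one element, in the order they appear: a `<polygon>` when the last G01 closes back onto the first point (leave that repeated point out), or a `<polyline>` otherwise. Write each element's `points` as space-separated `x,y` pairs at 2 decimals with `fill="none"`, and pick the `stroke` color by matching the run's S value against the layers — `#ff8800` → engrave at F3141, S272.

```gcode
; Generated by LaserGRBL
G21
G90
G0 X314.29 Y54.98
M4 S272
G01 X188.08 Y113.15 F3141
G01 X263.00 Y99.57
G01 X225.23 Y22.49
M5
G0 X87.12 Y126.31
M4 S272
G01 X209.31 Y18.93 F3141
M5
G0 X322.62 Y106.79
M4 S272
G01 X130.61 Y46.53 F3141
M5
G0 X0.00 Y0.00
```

<svg xmlns="http://www.w3.org/2000/svg" width="339.77mm" height="144.82mm" viewBox="0 0 339.77 144.82">
  <polyline points="314.29,89.84 188.08,31.67 263.00,45.25 225.23,122.33" fill="none" stroke="#ff8800"/>
  <polyline points="87.12,18.51 209.31,125.89" fill="none" stroke="#ff8800"/>
  <polyline points="322.62,38.03 130.61,98.29" fill="none" stroke="#ff8800"/>
</svg>

y_svg = 144.82 − y_m. Every run uses S272, so all elements get stroke `#ff8800` (engrave).

[1] open run; points: 314.29,89.84 188.08,31.67 263.00,45.25 225.23,122.33

[2] open run; points: 87.12,18.51 209.31,125.89

[3] open run; points: 322.62,38.03 130.61,98.29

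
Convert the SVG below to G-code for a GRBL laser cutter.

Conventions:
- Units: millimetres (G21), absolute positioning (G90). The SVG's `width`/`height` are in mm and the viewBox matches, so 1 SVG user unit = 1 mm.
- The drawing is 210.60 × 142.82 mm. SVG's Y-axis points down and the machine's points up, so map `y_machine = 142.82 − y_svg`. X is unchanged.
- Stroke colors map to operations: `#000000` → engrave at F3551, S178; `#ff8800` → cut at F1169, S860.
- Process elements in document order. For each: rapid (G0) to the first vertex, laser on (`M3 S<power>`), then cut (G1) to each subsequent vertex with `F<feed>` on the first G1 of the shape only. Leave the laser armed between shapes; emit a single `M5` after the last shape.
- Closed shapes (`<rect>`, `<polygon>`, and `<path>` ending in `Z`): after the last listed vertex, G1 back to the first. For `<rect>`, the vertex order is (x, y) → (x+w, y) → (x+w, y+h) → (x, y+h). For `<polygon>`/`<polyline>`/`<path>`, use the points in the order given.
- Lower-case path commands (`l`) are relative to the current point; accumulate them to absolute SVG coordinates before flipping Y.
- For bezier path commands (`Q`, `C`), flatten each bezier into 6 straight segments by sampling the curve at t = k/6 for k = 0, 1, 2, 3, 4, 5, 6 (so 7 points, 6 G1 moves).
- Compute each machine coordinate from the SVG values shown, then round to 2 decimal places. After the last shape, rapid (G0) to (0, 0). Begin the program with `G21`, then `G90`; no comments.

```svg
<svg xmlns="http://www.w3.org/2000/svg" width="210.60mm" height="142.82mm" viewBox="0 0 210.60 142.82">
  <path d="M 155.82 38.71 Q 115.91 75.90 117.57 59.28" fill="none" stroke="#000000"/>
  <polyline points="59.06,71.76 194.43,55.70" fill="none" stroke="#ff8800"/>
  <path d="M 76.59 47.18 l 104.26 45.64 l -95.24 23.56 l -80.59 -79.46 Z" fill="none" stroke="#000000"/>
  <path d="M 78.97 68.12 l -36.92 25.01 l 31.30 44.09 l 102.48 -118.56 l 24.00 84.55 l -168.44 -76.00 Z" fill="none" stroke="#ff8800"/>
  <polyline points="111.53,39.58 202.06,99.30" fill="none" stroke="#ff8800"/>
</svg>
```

Since the viewBox matches the mm dimensions, user units are millimetres directly. The only transform is the Y-flip y_m = 142.82 − y_svg.

Shape 1 is a quadratic bezier drawn with `<path>`. Its stroke #000000 means engrave at S178, F3551. After flipping Y the toolpath is (155.82,104.11) → (143.67,93.21) → (133.83,85.30) → (126.30,80.37) → (121.08,78.44) → (118.17,79.49) → (117.57,83.54).

Shape 2 is a line segment drawn with `<polyline>`. Its stroke #ff8800 means cut at S860, F1169. After flipping Y the toolpath is (59.06,71.06) → (194.43,87.12).

Shape 3 is a closed polygon drawn with `<path>`. Its stroke #000000 means engrave at S178, F3551. After flipping Y the toolpath is (76.59,95.64) → (180.85,50.00) → (85.61,26.44) → (5.02,105.90) → (76.59,95.64), returning to the start.

Shape 4 is a closed polygon drawn with `<path>`. Its stroke #ff8800 means cut at S860, F1169. After flipping Y the toolpath is (78.97,74.70) → (42.05,49.69) → (73.35,5.60) → (175.83,124.16) → (199.83,39.61) → (31.39,115.61) → (78.97,74.70), returning to the start.

Shape 5 is a line segment drawn with `<polyline>`. Its stroke #ff8800 means cut at S860, F1169. After flipping Y the toolpath is (111.53,103.24) → (202.06,43.52).

G21
G90
G0 X155.82 Y104.11
M3 S178
G1 X143.67 Y93.21 F3551
G1 X133.83 Y85.30
G1 X126.30 Y80.37
G1 X121.08 Y78.44
G1 X118.17 Y79.49
G1 X117.57 Y83.54
G0 X59.06 Y71.06
M3 S860
G1 X194.43 Y87.12 F1169
G0 X76.59 Y95.64
M3 S178
G1 X180.85 Y50.00 F3551
G1 X85.61 Y26.44
G1 X5.02 Y105.90
G1 X76.59 Y95.64
G0 X78.97 Y74.70
M3 S860
G1 X42.05 Y49.69 F1169
G1 X73.35 Y5.60
G1 X175.83 Y124.16
G1 X199.83 Y39.61
G1 X31.39 Y115.61
G1 X78.97 Y74.70
G0 X111.53 Y103.24
M3 S860
G1 X202.06 Y43.52 F1169
M5
G0 X0.00 Y0.00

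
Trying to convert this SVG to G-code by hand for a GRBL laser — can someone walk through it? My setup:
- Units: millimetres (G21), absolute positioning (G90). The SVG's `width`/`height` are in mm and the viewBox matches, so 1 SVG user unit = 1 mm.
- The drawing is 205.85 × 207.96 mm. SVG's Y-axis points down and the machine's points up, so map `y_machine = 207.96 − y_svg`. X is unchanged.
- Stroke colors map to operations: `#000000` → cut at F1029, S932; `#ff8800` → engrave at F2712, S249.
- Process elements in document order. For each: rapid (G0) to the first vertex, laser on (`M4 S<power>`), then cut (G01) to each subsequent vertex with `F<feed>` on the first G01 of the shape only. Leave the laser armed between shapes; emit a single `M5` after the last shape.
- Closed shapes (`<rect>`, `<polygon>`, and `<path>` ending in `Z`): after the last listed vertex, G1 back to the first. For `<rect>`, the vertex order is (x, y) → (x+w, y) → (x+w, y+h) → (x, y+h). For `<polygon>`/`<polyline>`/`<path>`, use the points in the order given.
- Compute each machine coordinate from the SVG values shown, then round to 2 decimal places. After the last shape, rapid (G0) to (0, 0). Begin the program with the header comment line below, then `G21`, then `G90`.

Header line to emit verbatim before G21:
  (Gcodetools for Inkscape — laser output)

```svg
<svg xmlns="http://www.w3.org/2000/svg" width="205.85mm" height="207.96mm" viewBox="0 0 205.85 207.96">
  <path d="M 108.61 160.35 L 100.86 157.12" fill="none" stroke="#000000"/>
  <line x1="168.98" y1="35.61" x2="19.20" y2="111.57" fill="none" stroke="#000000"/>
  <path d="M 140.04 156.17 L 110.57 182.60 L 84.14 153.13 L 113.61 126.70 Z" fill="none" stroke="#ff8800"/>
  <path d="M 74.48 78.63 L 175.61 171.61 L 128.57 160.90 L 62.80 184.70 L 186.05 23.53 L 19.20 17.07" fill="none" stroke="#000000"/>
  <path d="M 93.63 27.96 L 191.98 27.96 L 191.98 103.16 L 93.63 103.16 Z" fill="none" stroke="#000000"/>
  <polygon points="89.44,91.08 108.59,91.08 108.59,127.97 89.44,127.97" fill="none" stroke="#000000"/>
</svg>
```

(Gcodetools for Inkscape — laser output)
G21
G90
G0 X108.61 Y47.61
M4 S932
G01 X100.86 Y50.84 F1029
G0 X168.98 Y172.35
M4 S932
G01 X19.20 Y96.39 F1029
G0 X140.04 Y51.79
M4 S249
G01 X110.57 Y25.36 F2712
G01 X84.14 Y54.83
G01 X113.61 Y81.26
G01 X140.04 Y51.79
G0 X74.48 Y129.33
M4 S932
G01 X175.61 Y36.35 F1029
G01 X128.57 Y47.06
G01 X62.80 Y23.26
G01 X186.05 Y184.43
G01 X19.20 Y190.89
G0 X93.63 Y180.00
M4 S932
G01 X191.98 Y180.00 F1029
G01 X191.98 Y104.80
G01 X93.63 Y104.80
G01 X93.63 Y180.00
G0 X89.44 Y116.88
M4 S932
G01 X108.59 Y116.88 F1029
G01 X108.59 Y79.99
G01 X89.44 Y79.99
G01 X89.44 Y116.88
M5
G0 X0.00 Y0.00

Since the viewBox matches the mm dimensions, user units are millimetres directly. The only transform is the Y-flip y_m = 207.96 − y_svg.

Shape 1 is a line segment drawn with `<path>`. Its stroke #000000 means cut at S932, F1029. After flipping Y the toolpath is (108.61,47.61) → (100.86,50.84).

Shape 2 is a line segment drawn with `<line>`. Its stroke #000000 means cut at S932, F1029. After flipping Y the toolpath is (168.98,172.35) → (19.20,96.39).

Shape 3 is a regular polygon drawn with `<path>`. Its stroke #ff8800 means engrave at S249, F2712. After flipping Y the toolpath is (140.04,51.79) → (110.57,25.36) → (84.14,54.83) → (113.61,81.26) → (140.04,51.79), returning to the start.

Shape 4 is a open polyline drawn with `<path>`. Its stroke #000000 means cut at S932, F1029. After flipping Y the toolpath is (74.48,129.33) → (175.61,36.35) → (128.57,47.06) → (62.80,23.26) → (186.05,184.43) → (19.20,190.89).

Shape 5 is a rectangle drawn with `<path>`. Its stroke #000000 means cut at S932, F1029. After flipping Y the toolpath is (93.63,180.00) → (191.98,180.00) → (191.98,104.80) → (93.63,104.80) → (93.63,180.00), returning to the start.

Shape 6 is a rectangle drawn with `<polygon>`. Its stroke #000000 means cut at S932, F1029. After flipping Y the toolpath is (89.44,116.88) → (108.59,116.88) → (108.59,79.99) → (89.44,79.99) → (89.44,116.88), returning to the start.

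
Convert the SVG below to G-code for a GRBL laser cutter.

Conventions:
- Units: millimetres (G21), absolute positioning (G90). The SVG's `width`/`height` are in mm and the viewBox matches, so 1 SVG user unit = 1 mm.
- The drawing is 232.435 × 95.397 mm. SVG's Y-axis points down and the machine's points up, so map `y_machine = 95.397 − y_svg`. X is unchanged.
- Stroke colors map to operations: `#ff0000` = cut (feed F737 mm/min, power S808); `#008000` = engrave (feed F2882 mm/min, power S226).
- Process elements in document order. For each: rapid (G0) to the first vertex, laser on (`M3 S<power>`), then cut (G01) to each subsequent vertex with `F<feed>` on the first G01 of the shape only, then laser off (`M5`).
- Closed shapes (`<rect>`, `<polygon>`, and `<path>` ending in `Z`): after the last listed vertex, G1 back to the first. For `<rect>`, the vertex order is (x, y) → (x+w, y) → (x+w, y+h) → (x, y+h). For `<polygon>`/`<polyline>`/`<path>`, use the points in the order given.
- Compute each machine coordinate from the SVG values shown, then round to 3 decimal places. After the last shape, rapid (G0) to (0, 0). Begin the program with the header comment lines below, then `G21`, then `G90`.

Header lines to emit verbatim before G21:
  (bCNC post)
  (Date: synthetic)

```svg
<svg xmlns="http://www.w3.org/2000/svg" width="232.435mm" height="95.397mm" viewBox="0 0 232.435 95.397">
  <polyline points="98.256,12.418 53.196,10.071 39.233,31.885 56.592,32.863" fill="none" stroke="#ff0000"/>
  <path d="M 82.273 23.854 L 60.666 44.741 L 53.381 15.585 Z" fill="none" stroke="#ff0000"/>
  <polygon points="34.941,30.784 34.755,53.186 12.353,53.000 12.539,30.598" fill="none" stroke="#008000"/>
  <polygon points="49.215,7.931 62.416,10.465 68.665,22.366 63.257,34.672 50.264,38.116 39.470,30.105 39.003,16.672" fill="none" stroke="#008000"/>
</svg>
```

Since the viewBox matches the mm dimensions, user units are millimetres directly. The only transform is the Y-flip y_m = 95.397 − y_svg.

Shape 1 is a open polyline drawn with `<polyline>`. Its stroke #ff0000 means cut at S808, F737. After flipping Y the toolpath is (98.256,82.979) → (53.196,85.326) → (39.233,63.512) → (56.592,62.534).

Shape 2 is a regular polygon drawn with `<path>`. Its stroke #ff0000 means cut at S808, F737. After flipping Y the toolpath is (82.273,71.543) → (60.666,50.656) → (53.381,79.812) → (82.273,71.543), returning to the start.

Shape 3 is a regular polygon drawn with `<polygon>`. Its stroke #008000 means engrave at S226, F2882. After flipping Y the toolpath is (34.941,64.613) → (34.755,42.211) → (12.353,42.397) → (12.539,64.799) → (34.941,64.613), returning to the start.

Shape 4 is a regular polygon drawn with `<polygon>`. Its stroke #008000 means engrave at S226, F2882. After flipping Y the toolpath is (49.215,87.466) → (62.416,84.932) → (68.665,73.031) → (63.257,60.725) → (50.264,57.281) → (39.470,65.292) → (39.003,78.725) → (49.215,87.466), returning to the start.

(bCNC post)
(Date: synthetic)
G21
G90
G0 X98.256 Y82.979
M3 S808
G01 X53.196 Y85.326 F737
G01 X39.233 Y63.512
G01 X56.592 Y62.534
M5
G0 X82.273 Y71.543
M3 S808
G01 X60.666 Y50.656 F737
G01 X53.381 Y79.812
G01 X82.273 Y71.543
M5
G0 X34.941 Y64.613
M3 S226
G01 X34.755 Y42.211 F2882
G01 X12.353 Y42.397
G01 X12.539 Y64.799
G01 X34.941 Y64.613
M5
G0 X49.215 Y87.466
M3 S226
G01 X62.416 Y84.932 F2882
G01 X68.665 Y73.031
G01 X63.257 Y60.725
G01 X50.264 Y57.281
G01 X39.470 Y65.292
G01 X39.003 Y78.725
G01 X49.215 Y87.466
M5
G0 X0.000 Y0.000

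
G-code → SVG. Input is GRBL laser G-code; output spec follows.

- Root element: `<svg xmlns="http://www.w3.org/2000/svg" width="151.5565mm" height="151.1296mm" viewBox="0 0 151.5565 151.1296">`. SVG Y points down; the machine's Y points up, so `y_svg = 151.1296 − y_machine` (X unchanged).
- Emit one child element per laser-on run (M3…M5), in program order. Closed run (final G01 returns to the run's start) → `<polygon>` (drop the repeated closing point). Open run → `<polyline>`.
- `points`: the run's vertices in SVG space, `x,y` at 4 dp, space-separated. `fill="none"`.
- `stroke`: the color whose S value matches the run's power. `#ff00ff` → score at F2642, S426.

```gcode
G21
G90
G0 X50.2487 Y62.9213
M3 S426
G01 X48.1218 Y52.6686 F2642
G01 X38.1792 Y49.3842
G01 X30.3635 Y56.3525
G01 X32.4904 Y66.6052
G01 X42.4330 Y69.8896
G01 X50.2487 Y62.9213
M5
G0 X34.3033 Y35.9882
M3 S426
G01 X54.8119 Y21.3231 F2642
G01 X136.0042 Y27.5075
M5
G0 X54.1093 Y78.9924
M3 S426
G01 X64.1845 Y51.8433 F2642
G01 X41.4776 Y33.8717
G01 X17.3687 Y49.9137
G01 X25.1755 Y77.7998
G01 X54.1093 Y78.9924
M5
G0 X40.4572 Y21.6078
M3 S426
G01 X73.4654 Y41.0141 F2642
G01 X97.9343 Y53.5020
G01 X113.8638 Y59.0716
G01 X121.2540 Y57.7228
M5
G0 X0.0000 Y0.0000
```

<svg xmlns="http://www.w3.org/2000/svg" width="151.5565mm" height="151.1296mm" viewBox="0 0 151.5565 151.1296">
  <polygon points="50.2487,88.2083 48.1218,98.4610 38.1792,101.7454 30.3635,94.7771 32.4904,84.5244 42.4330,81.2400" fill="none" stroke="#ff00ff"/>
  <polyline points="34.3033,115.1414 54.8119,129.8065 136.0042,123.6221" fill="none" stroke="#ff00ff"/>
  <polygon points="54.1093,72.1372 64.1845,99.2863 41.4776,117.2579 17.3687,101.2159 25.1755,73.3298" fill="none" stroke="#ff00ff"/>
  <polyline points="40.4572,129.5218 73.4654,110.1155 97.9343,97.6276 113.8638,92.0580 121.2540,93.4068" fill="none" stroke="#ff00ff"/>
</svg>

Machine Y-up, SVG Y-down with viewBox height 151.1296, so y_svg = 151.1296 − y_machine; X carries over. Every run uses S426, so all elements get stroke `#ff00ff` (score).

Run 1: The run returns to its start, so emit a `<polygon>` with points (Y-flipped): 50.2487,88.2083 48.1218,98.4610 38.1792,101.7454 30.3635,94.7771 32.4904,84.5244 42.4330,81.2400.

Run 2: The run is open, so emit a `<polyline>` with points (Y-flipped): 34.3033,115.1414 54.8119,129.8065 136.0042,123.6221.

Run 3: The run returns to its start, so emit a `<polygon>` with points (Y-flipped): 54.1093,72.1372 64.1845,99.2863 41.4776,117.2579 17.3687,101.2159 25.1755,73.3298.

Run 4: The run is open, so emit a `<polyline>` with points (Y-flipped): 40.4572,129.5218 73.4654,110.1155 97.9343,97.6276 113.8638,92.0580 121.2540,93.4068.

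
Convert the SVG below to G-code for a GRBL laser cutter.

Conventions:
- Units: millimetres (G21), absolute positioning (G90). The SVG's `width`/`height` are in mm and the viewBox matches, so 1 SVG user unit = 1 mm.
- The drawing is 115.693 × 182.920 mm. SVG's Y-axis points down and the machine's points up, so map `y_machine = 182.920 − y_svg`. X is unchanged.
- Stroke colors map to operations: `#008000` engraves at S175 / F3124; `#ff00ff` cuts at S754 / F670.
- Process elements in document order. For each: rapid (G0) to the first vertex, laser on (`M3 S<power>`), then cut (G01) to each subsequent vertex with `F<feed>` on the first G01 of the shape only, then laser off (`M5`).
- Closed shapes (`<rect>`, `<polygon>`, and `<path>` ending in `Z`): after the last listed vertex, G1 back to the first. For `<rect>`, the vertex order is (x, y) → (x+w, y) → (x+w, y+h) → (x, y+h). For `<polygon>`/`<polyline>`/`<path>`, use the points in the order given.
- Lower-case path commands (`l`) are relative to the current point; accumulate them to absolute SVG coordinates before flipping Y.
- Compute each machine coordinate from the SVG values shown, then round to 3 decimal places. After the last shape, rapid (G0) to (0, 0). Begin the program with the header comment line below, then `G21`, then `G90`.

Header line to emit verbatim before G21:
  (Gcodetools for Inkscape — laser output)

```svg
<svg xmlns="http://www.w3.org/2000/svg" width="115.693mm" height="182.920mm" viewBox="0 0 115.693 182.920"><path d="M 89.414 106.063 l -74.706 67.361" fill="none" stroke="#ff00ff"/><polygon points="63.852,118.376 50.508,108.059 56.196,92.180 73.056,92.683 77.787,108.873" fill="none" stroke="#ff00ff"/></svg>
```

Since the viewBox matches the mm dimensions, user units are millimetres directly. The only transform is the Y-flip y_m = 182.920 − y_svg.

Shape 1 is a line segment drawn with `<path>`. Its stroke #ff00ff means cut at S754, F670. After flipping Y the toolpath is (89.414,76.857) → (14.708,9.496).

Shape 2 is a regular polygon drawn with `<polygon>`. Its stroke #ff00ff means cut at S754, F670. After flipping Y the toolpath is (63.852,64.544) → (50.508,74.861) → (56.196,90.740) → (73.056,90.237) → (77.787,74.047) → (63.852,64.544), returning to the start.

(Gcodetools for Inkscape — laser output)
G21
G90
G0 X89.414 Y76.857
M3 S754
G01 X14.708 Y9.496 F670
M5
G0 X63.852 Y64.544
M3 S754
G01 X50.508 Y74.861 F670
G01 X56.196 Y90.740
G01 X73.056 Y90.237
G01 X77.787 Y74.047
G01 X63.852 Y64.544
M5
G0 X0.000 Y0.000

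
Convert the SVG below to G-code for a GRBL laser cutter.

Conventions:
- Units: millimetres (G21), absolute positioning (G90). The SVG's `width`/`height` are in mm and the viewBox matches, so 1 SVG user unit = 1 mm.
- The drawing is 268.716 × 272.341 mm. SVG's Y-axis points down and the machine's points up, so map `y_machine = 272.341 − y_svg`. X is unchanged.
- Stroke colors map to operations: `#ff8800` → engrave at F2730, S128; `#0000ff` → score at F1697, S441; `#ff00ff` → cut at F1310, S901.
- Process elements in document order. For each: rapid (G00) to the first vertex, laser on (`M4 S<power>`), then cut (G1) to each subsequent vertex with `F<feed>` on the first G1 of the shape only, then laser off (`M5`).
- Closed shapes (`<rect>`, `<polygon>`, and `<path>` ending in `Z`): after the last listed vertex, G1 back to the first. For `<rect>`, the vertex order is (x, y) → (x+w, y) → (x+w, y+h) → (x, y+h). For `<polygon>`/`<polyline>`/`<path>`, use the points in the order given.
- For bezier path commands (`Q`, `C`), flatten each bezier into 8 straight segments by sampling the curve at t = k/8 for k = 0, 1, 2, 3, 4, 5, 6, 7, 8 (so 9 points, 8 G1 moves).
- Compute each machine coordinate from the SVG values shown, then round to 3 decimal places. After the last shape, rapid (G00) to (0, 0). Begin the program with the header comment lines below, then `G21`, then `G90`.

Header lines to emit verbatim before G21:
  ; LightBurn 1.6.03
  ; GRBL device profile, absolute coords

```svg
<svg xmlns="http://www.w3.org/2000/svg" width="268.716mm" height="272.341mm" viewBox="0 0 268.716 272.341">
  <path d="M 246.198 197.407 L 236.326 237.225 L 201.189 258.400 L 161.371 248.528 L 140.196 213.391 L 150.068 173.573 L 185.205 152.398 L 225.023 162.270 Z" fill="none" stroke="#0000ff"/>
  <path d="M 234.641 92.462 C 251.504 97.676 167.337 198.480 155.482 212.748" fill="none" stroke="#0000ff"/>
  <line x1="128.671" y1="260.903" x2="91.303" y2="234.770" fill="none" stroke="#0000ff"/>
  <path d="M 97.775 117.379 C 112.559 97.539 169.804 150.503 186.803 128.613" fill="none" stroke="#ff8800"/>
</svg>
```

; LightBurn 1.6.03
; GRBL device profile, absolute coords
G21
G90
G00 X246.198 Y74.934
M4 S441
G1 X236.326 Y35.116 F1697
G1 X201.189 Y13.941
G1 X161.371 Y23.813
G1 X140.196 Y58.950
G1 X150.068 Y98.768
G1 X185.205 Y119.943
G1 X225.023 Y110.071
G1 X246.198 Y74.934
M5
G00 X234.641 Y179.879
M4 S441
G1 X236.567 Y173.799 F1697
G1 X231.054 Y160.891
G1 X220.131 Y143.291
G1 X205.831 Y123.131
G1 X190.184 Y102.548
G1 X175.223 Y83.674
G1 X162.979 Y68.644
G1 X155.482 Y59.593
M5
G00 X128.671 Y11.438
M4 S441
G1 X91.303 Y37.571 F1697
M5
G00 X97.775 Y154.962
M4 S128
G1 X105.148 Y159.278 F2730
G1 X115.532 Y158.498
G1 X127.959 Y154.354
G1 X141.458 Y148.576
G1 X155.062 Y142.894
G1 X167.800 Y139.038
G1 X178.703 Y138.740
G1 X186.803 Y143.728
M5
G00 X0.000 Y0.000

viewBox `0 0 268.716 272.341` with mm width/height → 1 unit = 1 mm. Flip: y_m = 272.341 − y_svg.

**Shape 1** — `<path>` regular polygon, stroke `#0000ff` → score (S441, F1697). Machine vertices: (246.198,74.934) → (236.326,35.116) → (201.189,13.941) → (161.371,23.813) → (140.196,58.950) → (150.068,98.768) → (185.205,119.943) → (225.023,110.071) → (246.198,74.934). Closed: final G1 returns to the first vertex.

**Shape 2** — `<path>` cubic bezier, stroke `#0000ff` → score (S441, F1697). Control points (SVG): P0=(234.641,92.462), P1=(251.504,97.676), P2=(167.337,198.480), P3=(155.482,212.748); sampled at t=k/8. Machine vertices: (234.641,179.879) → (236.567,173.799) → (231.054,160.891) → (220.131,143.291) → (205.831,123.131) → (190.184,102.548) → (175.223,83.674) → (162.979,68.644) → (155.482,59.593). Open path.

**Shape 3** — `<line>` line segment, stroke `#0000ff` → score (S441, F1697). Machine vertices: (128.671,11.438) → (91.303,37.571). Open path.

**Shape 4** — `<path>` cubic bezier, stroke `#ff8800` → engrave (S128, F2730). Control points (SVG): P0=(97.775,117.379), P1=(112.559,97.539), P2=(169.804,150.503), P3=(186.803,128.613); sampled at t=k/8. Machine vertices: (97.775,154.962) → (105.148,159.278) → (115.532,158.498) → (127.959,154.354) → (141.458,148.576) → (155.062,142.894) → (167.800,139.038) → (178.703,138.740) → (186.803,143.728). Open path.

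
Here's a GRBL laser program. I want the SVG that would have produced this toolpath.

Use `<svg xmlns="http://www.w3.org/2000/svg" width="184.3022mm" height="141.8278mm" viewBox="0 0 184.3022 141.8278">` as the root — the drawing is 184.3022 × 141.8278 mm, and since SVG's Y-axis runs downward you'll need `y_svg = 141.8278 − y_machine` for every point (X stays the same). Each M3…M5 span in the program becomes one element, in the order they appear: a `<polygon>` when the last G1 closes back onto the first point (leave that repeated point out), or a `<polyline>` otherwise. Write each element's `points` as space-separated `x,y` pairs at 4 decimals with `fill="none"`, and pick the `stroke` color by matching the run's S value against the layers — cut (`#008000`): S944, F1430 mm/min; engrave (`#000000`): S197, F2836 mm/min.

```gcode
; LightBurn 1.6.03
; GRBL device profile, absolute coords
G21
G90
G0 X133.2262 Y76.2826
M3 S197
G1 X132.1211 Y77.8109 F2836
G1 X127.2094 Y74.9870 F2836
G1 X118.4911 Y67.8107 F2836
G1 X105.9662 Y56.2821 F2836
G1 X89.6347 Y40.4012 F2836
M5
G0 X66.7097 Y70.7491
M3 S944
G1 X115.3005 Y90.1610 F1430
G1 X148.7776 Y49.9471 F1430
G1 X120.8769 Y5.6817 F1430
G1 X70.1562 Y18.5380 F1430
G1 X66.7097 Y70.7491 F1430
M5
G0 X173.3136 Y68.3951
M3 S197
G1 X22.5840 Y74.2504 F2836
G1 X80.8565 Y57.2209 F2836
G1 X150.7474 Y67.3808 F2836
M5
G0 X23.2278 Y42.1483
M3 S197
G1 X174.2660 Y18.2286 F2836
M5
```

<svg xmlns="http://www.w3.org/2000/svg" width="184.3022mm" height="141.8278mm" viewBox="0 0 184.3022 141.8278">
  <polyline points="133.2262,65.5452 132.1211,64.0169 127.2094,66.8408 118.4911,74.0171 105.9662,85.5457 89.6347,101.4266" fill="none" stroke="#000000"/>
  <polygon points="66.7097,71.0787 115.3005,51.6668 148.7776,91.8807 120.8769,136.1461 70.1562,123.2898" fill="none" stroke="#008000"/>
  <polyline points="173.3136,73.4327 22.5840,67.5774 80.8565,84.6069 150.7474,74.4470" fill="none" stroke="#000000"/>
  <polyline points="23.2278,99.6795 174.2660,123.5992" fill="none" stroke="#000000"/>
</svg>

Each laser-on run becomes one SVG element. Flip Y back into SVG space with y_svg = 141.8278 − y_machine.

Run 1: power S197 maps to stroke `#000000` (engrave). The run is open, so emit a `<polyline>` with points (Y-flipped): 133.2262,65.5452 132.1211,64.0169 127.2094,66.8408 118.4911,74.0171 105.9662,85.5457 89.6347,101.4266.

Run 2: power S944 maps to stroke `#008000` (cut). The run returns to its start, so emit a `<polygon>` with points (Y-flipped): 66.7097,71.0787 115.3005,51.6668 148.7776,91.8807 120.8769,136.1461 70.1562,123.2898.

Run 3: power S197 maps to stroke `#000000` (engrave). The run is open, so emit a `<polyline>` with points (Y-flipped): 173.3136,73.4327 22.5840,67.5774 80.8565,84.6069 150.7474,74.4470.

Run 4: power S197 maps to stroke `#000000` (engrave). The run is open, so emit a `<polyline>` with points (Y-flipped): 23.2278,99.6795 174.2660,123.5992.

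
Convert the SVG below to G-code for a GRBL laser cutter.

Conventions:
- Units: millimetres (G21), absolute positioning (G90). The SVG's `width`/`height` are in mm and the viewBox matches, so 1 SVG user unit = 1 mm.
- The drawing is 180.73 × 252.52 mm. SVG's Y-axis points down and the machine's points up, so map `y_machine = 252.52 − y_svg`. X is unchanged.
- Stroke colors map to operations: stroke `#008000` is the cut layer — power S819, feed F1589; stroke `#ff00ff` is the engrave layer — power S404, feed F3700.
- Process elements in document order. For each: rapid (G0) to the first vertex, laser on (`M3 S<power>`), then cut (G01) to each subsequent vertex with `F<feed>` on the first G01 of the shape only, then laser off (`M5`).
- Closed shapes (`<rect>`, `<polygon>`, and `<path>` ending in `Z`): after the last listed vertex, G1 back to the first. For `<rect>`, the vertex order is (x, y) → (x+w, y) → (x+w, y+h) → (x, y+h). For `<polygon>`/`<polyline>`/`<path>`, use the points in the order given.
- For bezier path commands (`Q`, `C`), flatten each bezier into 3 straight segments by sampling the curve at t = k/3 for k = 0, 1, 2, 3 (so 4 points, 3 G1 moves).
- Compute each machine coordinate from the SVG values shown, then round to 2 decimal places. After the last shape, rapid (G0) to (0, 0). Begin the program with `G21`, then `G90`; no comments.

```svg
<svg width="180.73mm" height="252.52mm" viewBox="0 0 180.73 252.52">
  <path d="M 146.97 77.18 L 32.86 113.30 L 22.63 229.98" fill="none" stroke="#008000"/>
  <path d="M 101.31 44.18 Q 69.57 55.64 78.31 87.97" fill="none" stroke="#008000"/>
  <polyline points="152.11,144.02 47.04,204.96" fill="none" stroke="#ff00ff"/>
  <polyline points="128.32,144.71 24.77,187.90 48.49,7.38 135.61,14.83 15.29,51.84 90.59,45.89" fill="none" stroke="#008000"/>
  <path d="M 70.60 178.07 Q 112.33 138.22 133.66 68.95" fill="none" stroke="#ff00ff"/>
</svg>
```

viewBox `0 0 180.73 252.52` with mm width/height → 1 unit = 1 mm. Flip: y_m = 252.52 − y_svg.

**Shape 1** — `<path>` open polyline, stroke `#008000` → cut (S819, F1589). Machine vertices: (146.97,175.34) → (32.86,139.22) → (22.63,22.54). Open path.

**Shape 2** — `<path>` quadratic bezier, stroke `#008000` → cut (S819, F1589). Control points (SVG): P0=(101.31,44.18), P1=(69.57,55.64), P2=(78.31,87.97); sampled at t=k/3. Machine vertices: (101.31,208.34) → (84.65,198.38) → (76.98,183.78) → (78.31,164.55). Open path.

**Shape 3** — `<polyline>` line segment, stroke `#ff00ff` → engrave (S404, F3700). Machine vertices: (152.11,108.50) → (47.04,47.56). Open path.

**Shape 4** — `<polyline>` open polyline, stroke `#008000` → cut (S819, F1589). Machine vertices: (128.32,107.81) → (24.77,64.62) → (48.49,245.14) → (135.61,237.69) → (15.29,200.68) → (90.59,206.63). Open path.

**Shape 5** — `<path>` quadratic bezier, stroke `#ff00ff` → engrave (S404, F3700). Control points (SVG): P0=(70.60,178.07), P1=(112.33,138.22), P2=(133.66,68.95); sampled at t=k/3. Machine vertices: (70.60,74.45) → (96.15,104.29) → (117.17,140.66) → (133.66,183.57). Open path.

G21
G90
G0 X146.97 Y175.34
M3 S819
G01 X32.86 Y139.22 F1589
G01 X22.63 Y22.54
M5
G0 X101.31 Y208.34
M3 S819
G01 X84.65 Y198.38 F1589
G01 X76.98 Y183.78
G01 X78.31 Y164.55
M5
G0 X152.11 Y108.50
M3 S404
G01 X47.04 Y47.56 F3700
M5
G0 X128.32 Y107.81
M3 S819
G01 X24.77 Y64.62 F1589
G01 X48.49 Y245.14
G01 X135.61 Y237.69
G01 X15.29 Y200.68
G01 X90.59 Y206.63
M5
G0 X70.60 Y74.45
M3 S404
G01 X96.15 Y104.29 F3700
G01 X117.17 Y140.66
G01 X133.66 Y183.57
M5
G0 X0.00 Y0.00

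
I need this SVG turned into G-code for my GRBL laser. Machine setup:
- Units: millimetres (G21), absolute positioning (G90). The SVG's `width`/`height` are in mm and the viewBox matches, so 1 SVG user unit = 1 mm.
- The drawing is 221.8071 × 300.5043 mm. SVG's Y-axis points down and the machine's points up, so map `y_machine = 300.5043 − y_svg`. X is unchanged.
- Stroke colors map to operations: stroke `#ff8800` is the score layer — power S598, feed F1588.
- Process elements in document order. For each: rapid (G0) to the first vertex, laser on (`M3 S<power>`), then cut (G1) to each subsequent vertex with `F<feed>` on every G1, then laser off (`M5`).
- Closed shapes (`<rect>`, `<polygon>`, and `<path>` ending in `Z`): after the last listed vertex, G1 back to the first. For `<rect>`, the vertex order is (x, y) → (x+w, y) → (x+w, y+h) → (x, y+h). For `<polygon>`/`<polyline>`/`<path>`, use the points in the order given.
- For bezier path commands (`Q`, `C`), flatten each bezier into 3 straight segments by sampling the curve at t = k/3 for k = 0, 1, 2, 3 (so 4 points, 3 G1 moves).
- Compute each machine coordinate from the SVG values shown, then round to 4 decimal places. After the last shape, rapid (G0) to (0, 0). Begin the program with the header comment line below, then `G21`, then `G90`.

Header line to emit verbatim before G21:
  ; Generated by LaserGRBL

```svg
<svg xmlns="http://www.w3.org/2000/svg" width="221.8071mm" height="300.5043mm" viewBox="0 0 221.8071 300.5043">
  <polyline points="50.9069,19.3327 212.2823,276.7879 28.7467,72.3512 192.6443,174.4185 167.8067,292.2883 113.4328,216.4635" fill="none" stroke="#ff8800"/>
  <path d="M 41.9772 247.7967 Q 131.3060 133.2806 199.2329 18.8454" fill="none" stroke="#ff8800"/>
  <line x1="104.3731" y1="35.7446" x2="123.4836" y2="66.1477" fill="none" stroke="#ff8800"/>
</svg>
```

; Generated by LaserGRBL
G21
G90
G0 X50.9069 Y281.1716
M3 S598
G1 X212.2823 Y23.7164 F1588
G1 X28.7467 Y228.1531 F1588
G1 X192.6443 Y126.0858 F1588
G1 X167.8067 Y8.2160 F1588
G1 X113.4328 Y84.0408 F1588
M5
G0 X41.9772 Y52.7076
M3 S598
G1 X99.1517 Y129.0427 F1588
G1 X151.5703 Y205.3598 F1588
G1 X199.2329 Y281.6589 F1588
M5
G0 X104.3731 Y264.7597
M3 S598
G1 X123.4836 Y234.3566 F1588
M5
G0 X0.0000 Y0.0000

Since the viewBox matches the mm dimensions, user units are millimetres directly. The only transform is the Y-flip y_m = 300.5043 − y_svg.

Shape 1 is a open polyline drawn with `<polyline>`. Its stroke #ff8800 means score at S598, F1588. After flipping Y the toolpath is (50.9069,281.1716) → (212.2823,23.7164) → (28.7467,228.1531) → (192.6443,126.0858) → (167.8067,8.2160) → (113.4328,84.0408).

Shape 2 is a quadratic bezier drawn with `<path>`. Its stroke #ff8800 means score at S598, F1588. After flipping Y the toolpath is (41.9772,52.7076) → (99.1517,129.0427) → (151.5703,205.3598) → (199.2329,281.6589).

Shape 3 is a line segment drawn with `<line>`. Its stroke #ff8800 means score at S598, F1588. After flipping Y the toolpath is (104.3731,264.7597) → (123.4836,234.3566).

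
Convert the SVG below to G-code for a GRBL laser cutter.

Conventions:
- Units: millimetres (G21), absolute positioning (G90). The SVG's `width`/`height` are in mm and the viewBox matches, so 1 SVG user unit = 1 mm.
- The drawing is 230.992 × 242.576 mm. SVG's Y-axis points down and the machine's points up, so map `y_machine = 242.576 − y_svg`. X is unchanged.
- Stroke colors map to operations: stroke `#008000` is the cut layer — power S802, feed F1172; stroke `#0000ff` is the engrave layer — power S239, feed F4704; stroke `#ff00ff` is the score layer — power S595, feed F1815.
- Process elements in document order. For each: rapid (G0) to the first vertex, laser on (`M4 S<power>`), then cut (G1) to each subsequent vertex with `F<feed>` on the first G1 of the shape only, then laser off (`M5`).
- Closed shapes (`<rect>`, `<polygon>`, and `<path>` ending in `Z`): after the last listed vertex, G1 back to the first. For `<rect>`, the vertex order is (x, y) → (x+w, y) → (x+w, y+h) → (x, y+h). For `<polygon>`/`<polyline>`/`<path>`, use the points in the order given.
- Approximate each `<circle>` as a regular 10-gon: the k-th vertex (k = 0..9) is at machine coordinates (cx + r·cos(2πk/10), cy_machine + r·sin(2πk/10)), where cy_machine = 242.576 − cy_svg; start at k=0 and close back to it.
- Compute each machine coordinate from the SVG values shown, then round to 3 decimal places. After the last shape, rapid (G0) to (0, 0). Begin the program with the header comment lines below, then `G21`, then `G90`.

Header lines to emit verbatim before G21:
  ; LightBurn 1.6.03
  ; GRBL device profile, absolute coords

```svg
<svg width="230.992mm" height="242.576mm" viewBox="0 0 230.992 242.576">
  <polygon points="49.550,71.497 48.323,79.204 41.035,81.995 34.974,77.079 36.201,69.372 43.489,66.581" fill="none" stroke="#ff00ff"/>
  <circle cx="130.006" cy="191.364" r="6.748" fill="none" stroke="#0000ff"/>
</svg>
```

; LightBurn 1.6.03
; GRBL device profile, absolute coords
G21
G90
G0 X49.550 Y171.079
M4 S595
G1 X48.323 Y163.372 F1815
G1 X41.035 Y160.581
G1 X34.974 Y165.497
G1 X36.201 Y173.204
G1 X43.489 Y175.995
G1 X49.550 Y171.079
M5
G0 X136.754 Y51.212
M4 S239
G1 X135.465 Y55.178 F4704
G1 X132.091 Y57.630
G1 X127.921 Y57.630
G1 X124.547 Y55.178
G1 X123.258 Y51.212
G1 X124.547 Y47.246
G1 X127.921 Y44.794
G1 X132.091 Y44.794
G1 X135.465 Y47.246
G1 X136.754 Y51.212
M5
G0 X0.000 Y0.000

viewBox `0 0 230.992 242.576` with mm width/height → 1 unit = 1 mm. Flip: y_m = 242.576 − y_svg.

**Shape 1** — `<polygon>` regular polygon, stroke `#ff00ff` → score (S595, F1815). Machine vertices: (49.550,171.079) → (48.323,163.372) → (41.035,160.581) → (34.974,165.497) → (36.201,173.204) → (43.489,175.995) → (49.550,171.079). Closed: final G1 returns to the first vertex.

**Shape 2** — `<circle>` circle, stroke `#0000ff` → engrave (S239, F4704). Machine vertices: (136.754,51.212) → (135.465,55.178) → (132.091,57.630) → (127.921,57.630) → (124.547,55.178) → (123.258,51.212) → (124.547,47.246) → (127.921,44.794) → (132.091,44.794) → (135.465,47.246) → (136.754,51.212). Closed: final G1 returns to the first vertex.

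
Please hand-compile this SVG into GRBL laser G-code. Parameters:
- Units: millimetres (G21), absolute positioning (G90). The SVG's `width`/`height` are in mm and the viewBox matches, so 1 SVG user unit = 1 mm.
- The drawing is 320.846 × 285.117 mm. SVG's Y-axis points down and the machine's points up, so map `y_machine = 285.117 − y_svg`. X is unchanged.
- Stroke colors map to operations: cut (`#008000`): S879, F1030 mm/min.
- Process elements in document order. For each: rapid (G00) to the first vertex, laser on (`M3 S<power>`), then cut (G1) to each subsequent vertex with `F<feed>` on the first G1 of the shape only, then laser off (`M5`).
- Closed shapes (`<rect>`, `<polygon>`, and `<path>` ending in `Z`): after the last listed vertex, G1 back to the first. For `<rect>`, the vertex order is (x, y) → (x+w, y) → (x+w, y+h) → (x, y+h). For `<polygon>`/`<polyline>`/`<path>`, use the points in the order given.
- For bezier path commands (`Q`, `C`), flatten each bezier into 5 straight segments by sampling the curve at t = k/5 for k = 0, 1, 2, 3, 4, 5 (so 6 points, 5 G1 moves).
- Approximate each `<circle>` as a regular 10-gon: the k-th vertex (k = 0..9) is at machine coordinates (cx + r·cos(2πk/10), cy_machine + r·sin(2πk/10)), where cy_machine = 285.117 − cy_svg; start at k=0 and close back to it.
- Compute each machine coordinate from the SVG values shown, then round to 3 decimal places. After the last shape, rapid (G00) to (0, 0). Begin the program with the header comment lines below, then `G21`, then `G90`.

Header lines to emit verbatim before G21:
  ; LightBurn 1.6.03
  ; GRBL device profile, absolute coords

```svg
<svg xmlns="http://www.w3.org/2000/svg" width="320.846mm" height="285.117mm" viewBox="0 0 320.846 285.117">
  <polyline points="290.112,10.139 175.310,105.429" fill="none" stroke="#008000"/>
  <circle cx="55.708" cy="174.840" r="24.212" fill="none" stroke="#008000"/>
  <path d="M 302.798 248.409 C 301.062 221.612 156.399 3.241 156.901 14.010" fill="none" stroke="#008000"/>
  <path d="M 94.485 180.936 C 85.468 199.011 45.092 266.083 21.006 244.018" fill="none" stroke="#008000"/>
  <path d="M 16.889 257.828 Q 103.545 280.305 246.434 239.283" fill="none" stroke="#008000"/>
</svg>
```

; LightBurn 1.6.03
; GRBL device profile, absolute coords
G21
G90
G00 X290.112 Y274.978
M3 S879
G1 X175.310 Y179.688 F1030
M5
G00 X79.920 Y110.277
M3 S879
G1 X75.296 Y124.508 F1030
G1 X63.190 Y133.304
G1 X48.226 Y133.304
G1 X36.120 Y124.508
G1 X31.496 Y110.277
G1 X36.120 Y96.046
G1 X48.226 Y87.250
G1 X63.190 Y87.250
G1 X75.296 Y96.046
G1 X79.920 Y110.277
M5
G00 X302.798 Y36.708
M3 S879
G1 X286.910 Y72.409 F1030
G1 X250.548 Y133.894
G1 X207.540 Y200.968
G1 X171.715 Y253.437
G1 X156.901 Y271.107
M5
G00 X94.485 Y104.181
M3 S879
G1 X85.693 Y88.561 F1030
G1 X71.662 Y67.813
G1 X54.679 Y48.566
G1 X37.031 Y37.451
G1 X21.006 Y41.099
M5
G00 X16.889 Y27.289
M3 S879
G1 X53.801 Y20.838 F1030
G1 X95.211 Y19.467
G1 X141.120 Y23.176
G1 X191.528 Y31.965
G1 X246.434 Y45.834
M5
G00 X0.000 Y0.000

1 u = 1 mm; y_m = 285.117 − y.

[1] `<polyline>` line segment, #008000→cut S879 F1030: (290.112,274.978) → (175.310,179.688)

[2] `<circle>` circle, #008000→cut S879 F1030: (79.920,110.277) → (75.296,124.508) → (63.190,133.304) → (48.226,133.304) → (36.120,124.508) → (31.496,110.277) → (36.120,96.046) → (48.226,87.250) → (63.190,87.250) → (75.296,96.046) → (79.920,110.277) (closed)

[3] `<path>` cubic bezier, #008000→cut S879 F1030: (302.798,36.708) → (286.910,72.409) → (250.548,133.894) → (207.540,200.968) → (171.715,253.437) → (156.901,271.107)

[4] `<path>` cubic bezier, #008000→cut S879 F1030: (94.485,104.181) → (85.693,88.561) → (71.662,67.813) → (54.679,48.566) → (37.031,37.451) → (21.006,41.099)

[5] `<path>` quadratic bezier, #008000→cut S879 F1030: (16.889,27.289) → (53.801,20.838) → (95.211,19.467) → (141.120,23.176) → (191.528,31.965) → (246.434,45.834)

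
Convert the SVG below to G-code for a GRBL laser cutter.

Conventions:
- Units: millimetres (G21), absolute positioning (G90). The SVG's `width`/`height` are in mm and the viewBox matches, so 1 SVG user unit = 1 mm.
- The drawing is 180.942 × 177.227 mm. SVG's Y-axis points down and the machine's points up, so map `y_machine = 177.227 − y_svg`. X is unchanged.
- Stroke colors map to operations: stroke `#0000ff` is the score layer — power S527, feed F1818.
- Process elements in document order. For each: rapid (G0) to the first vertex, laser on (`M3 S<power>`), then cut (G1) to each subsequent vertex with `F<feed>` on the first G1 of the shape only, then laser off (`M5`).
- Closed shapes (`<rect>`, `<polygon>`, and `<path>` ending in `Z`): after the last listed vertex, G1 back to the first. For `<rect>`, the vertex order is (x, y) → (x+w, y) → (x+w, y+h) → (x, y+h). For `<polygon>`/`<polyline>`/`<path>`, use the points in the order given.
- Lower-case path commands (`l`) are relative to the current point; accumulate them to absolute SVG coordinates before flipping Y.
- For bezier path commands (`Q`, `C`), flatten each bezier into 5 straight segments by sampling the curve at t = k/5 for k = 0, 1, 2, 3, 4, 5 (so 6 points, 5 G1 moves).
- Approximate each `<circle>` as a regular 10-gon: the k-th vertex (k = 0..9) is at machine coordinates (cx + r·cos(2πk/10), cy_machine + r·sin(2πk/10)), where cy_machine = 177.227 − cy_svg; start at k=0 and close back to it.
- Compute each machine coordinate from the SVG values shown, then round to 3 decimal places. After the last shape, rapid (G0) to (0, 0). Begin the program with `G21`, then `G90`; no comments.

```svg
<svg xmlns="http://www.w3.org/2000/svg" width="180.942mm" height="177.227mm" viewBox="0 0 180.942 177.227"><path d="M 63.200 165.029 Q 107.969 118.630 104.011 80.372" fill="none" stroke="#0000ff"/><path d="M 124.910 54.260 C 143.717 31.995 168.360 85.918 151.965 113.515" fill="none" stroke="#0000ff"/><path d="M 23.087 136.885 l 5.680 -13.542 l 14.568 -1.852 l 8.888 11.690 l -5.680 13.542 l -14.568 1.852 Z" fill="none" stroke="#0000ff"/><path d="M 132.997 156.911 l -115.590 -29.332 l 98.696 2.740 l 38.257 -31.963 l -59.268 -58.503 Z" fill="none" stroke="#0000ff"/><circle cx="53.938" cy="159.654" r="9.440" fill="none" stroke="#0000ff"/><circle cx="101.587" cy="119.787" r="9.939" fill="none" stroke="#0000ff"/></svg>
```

1 u = 1 mm; y_m = 177.227 − y.

[1] `<path>` quadratic bezier, #0000ff→score S527 F1818: (63.200,12.198) → (79.159,30.432) → (91.219,48.015) → (99.381,64.946) → (103.645,81.226) → (104.011,96.855)

[2] `<path>` cubic bezier, #0000ff→score S527 F1818: (124.910,122.967) → (136.520,128.004) → (147.280,119.676) → (154.941,102.904) → (157.252,82.609) → (151.965,63.712)

[3] `<path>` regular polygon, #0000ff→score S527 F1818: (23.087,40.342) → (28.767,53.884) → (43.335,55.736) → (52.223,44.046) → (46.543,30.504) → (31.975,28.652) → (23.087,40.342) (closed)

[4] `<path>` closed polygon, #0000ff→score S527 F1818: (132.997,20.316) → (17.407,49.648) → (116.103,46.908) → (154.360,78.871) → (95.092,137.374) → (132.997,20.316) (closed)

[5] `<circle>` circle, #0000ff→score S527 F1818: (63.378,17.573) → (61.575,23.122) → (56.855,26.551) → (51.021,26.551) → (46.301,23.122) → (44.498,17.573) → (46.301,12.024) → (51.021,8.595) → (56.855,8.595) → (61.575,12.024) → (63.378,17.573) (closed)

[6] `<circle>` circle, #0000ff→score S527 F1818: (111.526,57.440) → (109.628,63.282) → (104.658,66.893) → (98.516,66.893) → (93.546,63.282) → (91.648,57.440) → (93.546,51.598) → (98.516,47.987) → (104.658,47.987) → (109.628,51.598) → (111.526,57.440) (closed)

G21
G90
G0 X63.200 Y12.198
M3 S527
G1 X79.159 Y30.432 F1818
G1 X91.219 Y48.015
G1 X99.381 Y64.946
G1 X103.645 Y81.226
G1 X104.011 Y96.855
M5
G0 X124.910 Y122.967
M3 S527
G1 X136.520 Y128.004 F1818
G1 X147.280 Y119.676
G1 X154.941 Y102.904
G1 X157.252 Y82.609
G1 X151.965 Y63.712
M5
G0 X23.087 Y40.342
M3 S527
G1 X28.767 Y53.884 F1818
G1 X43.335 Y55.736
G1 X52.223 Y44.046
G1 X46.543 Y30.504
G1 X31.975 Y28.652
G1 X23.087 Y40.342
M5
G0 X132.997 Y20.316
M3 S527
G1 X17.407 Y49.648 F1818
G1 X116.103 Y46.908
G1 X154.360 Y78.871
G1 X95.092 Y137.374
G1 X132.997 Y20.316
M5
G0 X63.378 Y17.573
M3 S527
G1 X61.575 Y23.122 F1818
G1 X56.855 Y26.551
G1 X51.021 Y26.551
G1 X46.301 Y23.122
G1 X44.498 Y17.573
G1 X46.301 Y12.024
G1 X51.021 Y8.595
G1 X56.855 Y8.595
G1 X61.575 Y12.024
G1 X63.378 Y17.573
M5
G0 X111.526 Y57.440
M3 S527
G1 X109.628 Y63.282 F1818
G1 X104.658 Y66.893
G1 X98.516 Y66.893
G1 X93.546 Y63.282
G1 X91.648 Y57.440
G1 X93.546 Y51.598
G1 X98.516 Y47.987
G1 X104.658 Y47.987
G1 X109.628 Y51.598
G1 X111.526 Y57.440
M5
G0 X0.000 Y0.000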